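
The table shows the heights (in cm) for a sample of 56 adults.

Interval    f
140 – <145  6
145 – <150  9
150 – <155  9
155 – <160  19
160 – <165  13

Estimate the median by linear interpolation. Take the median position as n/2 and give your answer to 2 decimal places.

Cumulative frequencies: 6, 15, 24, 43, 56
n = 56; position = n/2 = 28.
This falls in the class 155 – <160: L = 155, F = 24, f = 19, h = 5.
Median ≈ 155 + ((28 − 24) / 19) × 5 = 156.0526

156.05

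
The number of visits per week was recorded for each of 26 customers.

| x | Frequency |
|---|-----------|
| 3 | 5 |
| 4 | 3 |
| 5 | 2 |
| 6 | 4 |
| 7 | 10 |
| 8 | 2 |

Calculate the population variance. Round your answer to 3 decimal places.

Values: 3, 4, 5, 6, 7, 8
n = 26, Σfx = 147, mean = 5.6538
Σfx² = 905
Σf(x − x̄)² = Σfx² − (Σfx)²/n = 905 − 147²/26 = 73.8846
Population variance = 73.8846 / 26 = 2.8417

2.842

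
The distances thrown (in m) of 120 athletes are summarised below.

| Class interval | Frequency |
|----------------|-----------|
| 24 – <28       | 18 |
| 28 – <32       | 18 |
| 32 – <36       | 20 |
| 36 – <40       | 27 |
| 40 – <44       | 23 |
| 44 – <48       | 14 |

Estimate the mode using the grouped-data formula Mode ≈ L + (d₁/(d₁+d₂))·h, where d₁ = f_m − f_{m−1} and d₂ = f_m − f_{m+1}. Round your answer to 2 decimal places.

Modal class: 36 – <40 (highest frequency 27).
d₁ = 27 − 20 = 7, d₂ = 27 − 23 = 4
Mode ≈ 36 + (7/(7+4)) × 4 = 36 + 2.5455 = 38.5455

38.55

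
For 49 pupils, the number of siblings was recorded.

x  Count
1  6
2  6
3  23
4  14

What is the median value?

3

Cumulative frequencies: 6, 12, 35, 49
n = 49, so the median is the value in position (n+1)/2 = 25.
Position 25 falls at value 3.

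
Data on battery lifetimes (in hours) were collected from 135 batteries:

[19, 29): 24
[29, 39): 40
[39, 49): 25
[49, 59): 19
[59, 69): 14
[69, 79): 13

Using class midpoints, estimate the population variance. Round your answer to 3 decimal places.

Midpoints: 24, 34, 44, 54, 64, 74
n = 135, Σfm = 5920, mean = 43.8519
Σfm² = 292400
Σf(m − x̄)² = Σfm² − (Σfm)²/n = 292400 − 5920²/135 = 32797.0370
Population variance = 32797.0370 / 135 = 242.9410

242.941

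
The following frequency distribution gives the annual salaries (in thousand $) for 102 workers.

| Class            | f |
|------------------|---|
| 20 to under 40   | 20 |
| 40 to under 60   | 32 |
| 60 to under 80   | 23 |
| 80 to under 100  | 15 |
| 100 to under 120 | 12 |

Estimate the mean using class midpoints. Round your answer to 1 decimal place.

Midpoints: 30, 50, 70, 90, 110
Σfm = 20×30 + 32×50 + 23×70 + 15×90 + 12×110 = 6480
n = Σf = 102
Mean = 6480 / 102 = 63.5294

63.5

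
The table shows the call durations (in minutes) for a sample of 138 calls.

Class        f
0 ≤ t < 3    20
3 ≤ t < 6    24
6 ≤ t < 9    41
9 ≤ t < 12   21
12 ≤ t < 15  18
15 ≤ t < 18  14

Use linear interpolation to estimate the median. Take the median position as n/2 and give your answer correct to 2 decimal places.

Cumulative frequencies: 20, 44, 85, 106, 124, 138
n = 138; position = n/2 = 69.
This falls in the class 6 ≤ t < 9: L = 6, F = 44, f = 41, h = 3.
Median ≈ 6 + ((69 − 44) / 41) × 3 = 7.8293

7.83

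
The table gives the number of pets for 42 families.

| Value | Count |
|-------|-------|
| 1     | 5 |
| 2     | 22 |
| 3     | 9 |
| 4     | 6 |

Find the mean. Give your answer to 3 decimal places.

2.381

Values: 1, 2, 3, 4
Σfx = 5×1 + 22×2 + 9×3 + 6×4 = 100
n = Σf = 42
Mean = 100 / 42 = 2.3810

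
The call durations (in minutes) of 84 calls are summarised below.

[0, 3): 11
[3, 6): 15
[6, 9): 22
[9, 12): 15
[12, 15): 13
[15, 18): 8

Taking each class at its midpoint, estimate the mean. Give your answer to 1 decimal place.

Midpoints: 1.5, 4.5, 7.5, 10.5, 13.5, 16.5
Σfm = 11×1.5 + 15×4.5 + 22×7.5 + 15×10.5 + 13×13.5 + 8×16.5 = 714
n = Σf = 84
Mean = 714 / 84 = 8.5000

8.5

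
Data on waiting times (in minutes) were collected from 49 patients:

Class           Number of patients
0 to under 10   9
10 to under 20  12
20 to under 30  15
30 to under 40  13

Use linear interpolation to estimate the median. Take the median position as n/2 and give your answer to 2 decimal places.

22.33

Cumulative frequencies: 9, 21, 36, 49
n = 49; position = n/2 = 24.5.
This falls in the class 20 to under 30: L = 20, F = 21, f = 15, h = 10.
Median ≈ 20 + ((24.5 − 21) / 15) × 10 = 22.3333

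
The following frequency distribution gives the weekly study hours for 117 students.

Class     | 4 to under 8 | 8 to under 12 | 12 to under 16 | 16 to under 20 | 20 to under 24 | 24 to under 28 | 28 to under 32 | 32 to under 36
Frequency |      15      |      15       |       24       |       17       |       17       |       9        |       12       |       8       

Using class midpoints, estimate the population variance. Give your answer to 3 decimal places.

Midpoints: 6, 10, 14, 18, 22, 26, 30, 34
n = 117, Σfm = 2122, mean = 18.1368
Σfm² = 46612
Σf(m − x̄)² = Σfm² − (Σfm)²/n = 46612 − 2122²/117 = 8125.8120
Population variance = 8125.8120 / 117 = 69.4514

69.451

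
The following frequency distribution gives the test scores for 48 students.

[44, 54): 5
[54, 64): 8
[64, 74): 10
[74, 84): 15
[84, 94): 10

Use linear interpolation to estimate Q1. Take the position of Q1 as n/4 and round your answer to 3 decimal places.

Cumulative frequencies: 5, 13, 23, 38, 48
n = 48; position = n/4 = 12.
This falls in the class [54, 64): L = 54, F = 5, f = 8, h = 10.
Lower quartile ≈ 54 + ((12 − 5) / 8) × 10 = 62.7500

62.750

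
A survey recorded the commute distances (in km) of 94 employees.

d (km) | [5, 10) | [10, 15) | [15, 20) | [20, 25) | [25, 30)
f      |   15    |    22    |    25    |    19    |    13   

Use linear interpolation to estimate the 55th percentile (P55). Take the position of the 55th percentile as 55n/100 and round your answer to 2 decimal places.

17.94

Cumulative frequencies: 15, 37, 62, 81, 94
n = 94; position = 55n/100 = 51.7.
This falls in the class [15, 20): L = 15, F = 37, f = 25, h = 5.
55th percentile ≈ 15 + ((51.7 − 37) / 25) × 5 = 17.9400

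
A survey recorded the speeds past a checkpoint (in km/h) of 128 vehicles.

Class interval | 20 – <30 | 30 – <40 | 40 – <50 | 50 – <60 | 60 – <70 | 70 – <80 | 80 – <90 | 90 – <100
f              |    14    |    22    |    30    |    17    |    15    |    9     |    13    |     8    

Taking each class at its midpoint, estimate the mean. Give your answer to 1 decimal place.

54.1

Midpoints: 25, 35, 45, 55, 65, 75, 85, 95
Σfm = 14×25 + 22×35 + 30×45 + 17×55 + 15×65 + 9×75 + 13×85 + 8×95 = 6920
n = Σf = 128
Mean = 6920 / 128 = 54.0625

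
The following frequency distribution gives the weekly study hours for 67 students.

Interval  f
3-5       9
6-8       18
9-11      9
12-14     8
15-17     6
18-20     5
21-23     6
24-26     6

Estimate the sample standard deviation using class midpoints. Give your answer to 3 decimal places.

Midpoints: 4, 7, 10, 13, 16, 19, 22, 25
n = 67, Σfm = 829, mean = 12.3731
Σfm² = 13273
Σf(m − x̄)² = Σfm² − (Σfm)²/n = 13273 − 829²/67 = 3015.6716
Sample variance = 3015.6716 / 66 = 45.6920
Standard deviation = √45.6920 = 6.7596

6.760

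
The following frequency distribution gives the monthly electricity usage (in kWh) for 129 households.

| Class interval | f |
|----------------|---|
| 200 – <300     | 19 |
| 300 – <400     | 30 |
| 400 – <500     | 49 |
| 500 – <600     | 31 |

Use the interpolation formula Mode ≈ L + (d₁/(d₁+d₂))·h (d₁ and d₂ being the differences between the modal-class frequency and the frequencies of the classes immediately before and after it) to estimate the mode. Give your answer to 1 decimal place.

451.4

Modal class: 400 – <500 (highest frequency 49).
d₁ = 49 − 30 = 19, d₂ = 49 − 31 = 18
Mode ≈ 400 + (19/(19+18)) × 100 = 400 + 51.3514 = 451.3514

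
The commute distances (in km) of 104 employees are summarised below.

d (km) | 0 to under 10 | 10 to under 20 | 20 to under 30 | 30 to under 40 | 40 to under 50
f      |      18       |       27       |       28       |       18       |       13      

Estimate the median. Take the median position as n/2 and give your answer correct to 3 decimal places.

22.500

Cumulative frequencies: 18, 45, 73, 91, 104
n = 104; position = n/2 = 52.
This falls in the class 20 to under 30: L = 20, F = 45, f = 28, h = 10.
Median ≈ 20 + ((52 − 45) / 28) × 10 = 22.5000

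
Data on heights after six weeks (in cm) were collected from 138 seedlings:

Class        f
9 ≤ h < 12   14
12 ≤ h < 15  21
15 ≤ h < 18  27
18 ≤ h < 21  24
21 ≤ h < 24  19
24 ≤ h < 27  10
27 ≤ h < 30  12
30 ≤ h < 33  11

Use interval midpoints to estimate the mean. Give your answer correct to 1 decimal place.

19.7

Midpoints: 10.5, 13.5, 16.5, 19.5, 22.5, 25.5, 28.5, 31.5
Σfm = 14×10.5 + 21×13.5 + 27×16.5 + 24×19.5 + 19×22.5 + 10×25.5 + 12×28.5 + 11×31.5 = 2715
n = Σf = 138
Mean = 2715 / 138 = 19.6739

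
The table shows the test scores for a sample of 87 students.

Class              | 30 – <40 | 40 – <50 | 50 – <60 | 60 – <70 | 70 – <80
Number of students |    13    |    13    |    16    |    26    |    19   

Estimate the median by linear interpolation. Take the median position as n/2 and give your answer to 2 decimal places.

60.58

Cumulative frequencies: 13, 26, 42, 68, 87
n = 87; position = n/2 = 43.5.
This falls in the class 60 – <70: L = 60, F = 42, f = 26, h = 10.
Median ≈ 60 + ((43.5 − 42) / 26) × 10 = 60.5769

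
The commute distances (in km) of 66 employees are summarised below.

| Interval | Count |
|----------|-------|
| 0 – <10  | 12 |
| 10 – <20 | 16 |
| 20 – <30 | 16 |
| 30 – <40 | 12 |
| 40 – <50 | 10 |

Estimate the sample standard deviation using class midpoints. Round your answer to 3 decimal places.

13.303

Midpoints: 5, 15, 25, 35, 45
n = 66, Σfm = 1570, mean = 23.7879
Σfm² = 48850
Σf(m − x̄)² = Σfm² − (Σfm)²/n = 48850 − 1570²/66 = 11503.0303
Sample variance = 11503.0303 / 65 = 176.9697
Standard deviation = √176.9697 = 13.3030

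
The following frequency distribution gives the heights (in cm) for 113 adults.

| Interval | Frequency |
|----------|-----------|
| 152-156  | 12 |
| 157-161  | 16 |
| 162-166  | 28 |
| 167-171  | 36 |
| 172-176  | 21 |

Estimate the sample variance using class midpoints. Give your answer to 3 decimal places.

Midpoints: 154, 159, 164, 169, 174
n = 113, Σfm = 18722, mean = 165.6814
Σfm² = 3106168
Σf(m − x̄)² = Σfm² − (Σfm)²/n = 3106168 − 18722²/113 = 4280.5310
Sample variance = 4280.5310 / 112 = 38.2190

38.219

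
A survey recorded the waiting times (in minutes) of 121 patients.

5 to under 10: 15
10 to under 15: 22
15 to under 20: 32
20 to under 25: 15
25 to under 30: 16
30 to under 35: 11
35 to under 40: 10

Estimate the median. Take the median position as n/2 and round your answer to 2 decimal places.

18.67

Cumulative frequencies: 15, 37, 69, 84, 100, 111, 121
n = 121; position = n/2 = 60.5.
This falls in the class 15 to under 20: L = 15, F = 37, f = 32, h = 5.
Median ≈ 15 + ((60.5 − 37) / 32) × 5 = 18.6719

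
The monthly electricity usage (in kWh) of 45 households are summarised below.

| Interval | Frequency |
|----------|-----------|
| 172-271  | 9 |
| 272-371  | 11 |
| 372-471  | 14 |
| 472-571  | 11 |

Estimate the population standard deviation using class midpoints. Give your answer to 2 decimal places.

Midpoints: 221.5, 321.5, 421.5, 521.5
n = 45, Σfm = 17167.5, mean = 381.5000
Σfm² = 7057401.25
Σf(m − x̄)² = Σfm² − (Σfm)²/n = 7057401.25 − 17167.5²/45 = 508000.0000
Population variance = 508000.0000 / 45 = 11288.8889
Standard deviation = √11288.8889 = 106.2492

106.25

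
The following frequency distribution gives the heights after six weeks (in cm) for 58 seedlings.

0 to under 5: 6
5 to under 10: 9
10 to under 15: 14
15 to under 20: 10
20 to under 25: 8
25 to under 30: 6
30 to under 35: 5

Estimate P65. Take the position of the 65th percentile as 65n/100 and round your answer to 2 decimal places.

19.35

Cumulative frequencies: 6, 15, 29, 39, 47, 53, 58
n = 58; position = 65n/100 = 37.7.
This falls in the class 15 to under 20: L = 15, F = 29, f = 10, h = 5.
65th percentile ≈ 15 + ((37.7 − 29) / 10) × 5 = 19.3500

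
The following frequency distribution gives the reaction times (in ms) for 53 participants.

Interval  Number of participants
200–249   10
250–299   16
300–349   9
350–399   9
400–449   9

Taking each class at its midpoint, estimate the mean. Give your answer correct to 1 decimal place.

316.0

Midpoints: 224.5, 274.5, 324.5, 374.5, 424.5
Σfm = 10×224.5 + 16×274.5 + 9×324.5 + 9×374.5 + 9×424.5 = 16748.5
n = Σf = 53
Mean = 16748.5 / 53 = 316.0094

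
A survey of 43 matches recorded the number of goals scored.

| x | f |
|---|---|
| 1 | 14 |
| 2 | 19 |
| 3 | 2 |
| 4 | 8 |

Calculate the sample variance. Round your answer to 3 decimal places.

1.134

Values: 1, 2, 3, 4
n = 43, Σfx = 90, mean = 2.0930
Σfx² = 236
Σf(x − x̄)² = Σfx² − (Σfx)²/n = 236 − 90²/43 = 47.6279
Sample variance = 47.6279 / 42 = 1.1340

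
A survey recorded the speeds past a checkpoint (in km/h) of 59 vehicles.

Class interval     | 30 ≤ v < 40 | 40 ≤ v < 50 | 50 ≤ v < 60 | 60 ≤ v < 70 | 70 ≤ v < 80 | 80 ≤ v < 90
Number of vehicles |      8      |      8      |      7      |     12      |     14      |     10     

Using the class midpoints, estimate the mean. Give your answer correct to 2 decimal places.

Midpoints: 35, 45, 55, 65, 75, 85
Σfm = 8×35 + 8×45 + 7×55 + 12×65 + 14×75 + 10×85 = 3705
n = Σf = 59
Mean = 3705 / 59 = 62.7966

62.80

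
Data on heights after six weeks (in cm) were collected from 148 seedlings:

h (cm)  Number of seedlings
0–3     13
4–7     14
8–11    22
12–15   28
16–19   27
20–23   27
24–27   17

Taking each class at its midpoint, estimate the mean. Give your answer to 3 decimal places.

Midpoints: 1.5, 5.5, 9.5, 13.5, 17.5, 21.5, 25.5
Σfm = 13×1.5 + 14×5.5 + 22×9.5 + 28×13.5 + 27×17.5 + 27×21.5 + 17×25.5 = 2170
n = Σf = 148
Mean = 2170 / 148 = 14.6622

14.662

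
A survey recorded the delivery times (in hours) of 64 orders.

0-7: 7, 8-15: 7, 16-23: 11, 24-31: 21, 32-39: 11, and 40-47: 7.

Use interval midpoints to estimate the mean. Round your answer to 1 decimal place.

Midpoints: 3.5, 11.5, 19.5, 27.5, 35.5, 43.5
Σfm = 7×3.5 + 7×11.5 + 11×19.5 + 21×27.5 + 11×35.5 + 7×43.5 = 1592
n = Σf = 64
Mean = 1592 / 64 = 24.8750

24.9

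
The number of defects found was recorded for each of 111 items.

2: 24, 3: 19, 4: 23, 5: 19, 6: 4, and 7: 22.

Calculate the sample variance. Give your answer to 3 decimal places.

3.108

Values: 2, 3, 4, 5, 6, 7
n = 111, Σfx = 470, mean = 4.2342
Σfx² = 2332
Σf(x − x̄)² = Σfx² − (Σfx)²/n = 2332 − 470²/111 = 341.9099
Sample variance = 341.9099 / 110 = 3.1083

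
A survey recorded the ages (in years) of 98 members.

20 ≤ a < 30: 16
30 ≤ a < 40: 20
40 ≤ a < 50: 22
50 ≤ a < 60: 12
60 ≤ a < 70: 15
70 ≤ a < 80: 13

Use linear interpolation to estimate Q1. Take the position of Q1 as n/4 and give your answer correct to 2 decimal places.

34.25

Cumulative frequencies: 16, 36, 58, 70, 85, 98
n = 98; position = n/4 = 24.5.
This falls in the class 30 ≤ a < 40: L = 30, F = 16, f = 20, h = 10.
Lower quartile ≈ 30 + ((24.5 − 16) / 20) × 10 = 34.2500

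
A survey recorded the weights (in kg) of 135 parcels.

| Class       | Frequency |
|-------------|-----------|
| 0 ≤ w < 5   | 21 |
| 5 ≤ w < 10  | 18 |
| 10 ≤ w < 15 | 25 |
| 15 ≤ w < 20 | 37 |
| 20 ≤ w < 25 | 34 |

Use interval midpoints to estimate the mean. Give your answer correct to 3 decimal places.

14.167

Midpoints: 2.5, 7.5, 12.5, 17.5, 22.5
Σfm = 21×2.5 + 18×7.5 + 25×12.5 + 37×17.5 + 34×22.5 = 1912.5
n = Σf = 135
Mean = 1912.5 / 135 = 14.1667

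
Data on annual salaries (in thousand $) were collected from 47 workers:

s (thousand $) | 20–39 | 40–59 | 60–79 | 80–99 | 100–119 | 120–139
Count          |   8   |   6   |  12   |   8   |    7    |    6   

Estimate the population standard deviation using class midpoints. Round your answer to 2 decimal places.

32.10

Midpoints: 29.5, 49.5, 69.5, 89.5, 109.5, 129.5
n = 47, Σfm = 3626.5, mean = 77.1596
Σfm² = 328261.75
Σf(m − x̄)² = Σfm² − (Σfm)²/n = 328261.75 − 3626.5²/47 = 48442.5532
Population variance = 48442.5532 / 47 = 1030.6926
Standard deviation = √1030.6926 = 32.1044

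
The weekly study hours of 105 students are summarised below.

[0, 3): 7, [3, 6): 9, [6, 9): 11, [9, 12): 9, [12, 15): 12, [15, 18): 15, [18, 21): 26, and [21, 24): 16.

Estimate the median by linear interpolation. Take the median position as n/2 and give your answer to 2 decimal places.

Cumulative frequencies: 7, 16, 27, 36, 48, 63, 89, 105
n = 105; position = n/2 = 52.5.
This falls in the class [15, 18): L = 15, F = 48, f = 15, h = 3.
Median ≈ 15 + ((52.5 − 48) / 15) × 3 = 15.9000

15.90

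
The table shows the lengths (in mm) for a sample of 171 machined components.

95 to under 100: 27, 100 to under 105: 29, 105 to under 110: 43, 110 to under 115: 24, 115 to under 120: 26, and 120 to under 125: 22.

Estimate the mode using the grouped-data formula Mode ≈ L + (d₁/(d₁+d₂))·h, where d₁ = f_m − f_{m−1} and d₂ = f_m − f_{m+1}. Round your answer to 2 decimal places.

Modal class: 105 to under 110 (highest frequency 43).
d₁ = 43 − 29 = 14, d₂ = 43 − 24 = 19
Mode ≈ 105 + (14/(14+19)) × 5 = 105 + 2.1212 = 107.1212

107.12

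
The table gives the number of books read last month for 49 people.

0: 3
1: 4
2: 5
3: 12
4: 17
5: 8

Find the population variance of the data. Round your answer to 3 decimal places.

1.929

Values: 0, 1, 2, 3, 4, 5
n = 49, Σfx = 158, mean = 3.2245
Σfx² = 604
Σf(x − x̄)² = Σfx² − (Σfx)²/n = 604 − 158²/49 = 94.5306
Population variance = 94.5306 / 49 = 1.9292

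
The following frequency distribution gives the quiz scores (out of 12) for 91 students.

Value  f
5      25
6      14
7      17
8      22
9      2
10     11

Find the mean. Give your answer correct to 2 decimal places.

6.95

Values: 5, 6, 7, 8, 9, 10
Σfx = 25×5 + 14×6 + 17×7 + 22×8 + 2×9 + 11×10 = 632
n = Σf = 91
Mean = 632 / 91 = 6.9451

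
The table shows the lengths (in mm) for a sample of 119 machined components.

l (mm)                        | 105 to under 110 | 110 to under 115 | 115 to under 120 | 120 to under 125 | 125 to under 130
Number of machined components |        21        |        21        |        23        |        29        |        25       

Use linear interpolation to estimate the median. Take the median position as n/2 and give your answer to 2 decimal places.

Cumulative frequencies: 21, 42, 65, 94, 119
n = 119; position = n/2 = 59.5.
This falls in the class 115 to under 120: L = 115, F = 42, f = 23, h = 5.
Median ≈ 115 + ((59.5 − 42) / 23) × 5 = 118.8043

118.80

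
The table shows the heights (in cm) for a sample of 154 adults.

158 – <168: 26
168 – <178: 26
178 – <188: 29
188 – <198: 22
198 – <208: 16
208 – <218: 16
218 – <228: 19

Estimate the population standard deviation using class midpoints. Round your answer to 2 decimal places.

19.72

Midpoints: 163, 173, 183, 193, 203, 213, 223
n = 154, Σfm = 29182, mean = 189.4935
Σfm² = 5589706
Σf(m − x̄)² = Σfm² − (Σfm)²/n = 5589706 − 29182²/154 = 59906.4935
Population variance = 59906.4935 / 154 = 389.0032
Standard deviation = √389.0032 = 19.7232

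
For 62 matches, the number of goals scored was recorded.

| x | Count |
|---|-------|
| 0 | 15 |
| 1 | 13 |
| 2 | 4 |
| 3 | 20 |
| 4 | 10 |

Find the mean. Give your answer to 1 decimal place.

Values: 0, 1, 2, 3, 4
Σfx = 15×0 + 13×1 + 4×2 + 20×3 + 10×4 = 121
n = Σf = 62
Mean = 121 / 62 = 1.9516

2.0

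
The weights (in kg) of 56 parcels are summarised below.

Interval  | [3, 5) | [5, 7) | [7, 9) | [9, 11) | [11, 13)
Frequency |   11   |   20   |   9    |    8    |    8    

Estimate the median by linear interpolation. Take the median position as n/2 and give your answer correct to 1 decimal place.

6.7

Cumulative frequencies: 11, 31, 40, 48, 56
n = 56; position = n/2 = 28.
This falls in the class [5, 7): L = 5, F = 11, f = 20, h = 2.
Median ≈ 5 + ((28 − 11) / 20) × 2 = 6.7000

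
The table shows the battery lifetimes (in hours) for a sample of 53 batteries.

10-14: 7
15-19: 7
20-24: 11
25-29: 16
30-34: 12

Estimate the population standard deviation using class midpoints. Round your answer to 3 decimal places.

Midpoints: 12, 17, 22, 27, 32
n = 53, Σfm = 1261, mean = 23.7925
Σfm² = 32307
Σf(m − x̄)² = Σfm² − (Σfm)²/n = 32307 − 1261²/53 = 2304.7170
Population variance = 2304.7170 / 53 = 43.4852
Standard deviation = √43.4852 = 6.5943

6.594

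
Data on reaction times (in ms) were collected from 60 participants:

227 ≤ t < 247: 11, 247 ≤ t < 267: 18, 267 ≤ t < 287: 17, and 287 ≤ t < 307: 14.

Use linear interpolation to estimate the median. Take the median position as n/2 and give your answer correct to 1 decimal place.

Cumulative frequencies: 11, 29, 46, 60
n = 60; position = n/2 = 30.
This falls in the class 267 ≤ t < 287: L = 267, F = 29, f = 17, h = 20.
Median ≈ 267 + ((30 − 29) / 17) × 20 = 268.1765

268.2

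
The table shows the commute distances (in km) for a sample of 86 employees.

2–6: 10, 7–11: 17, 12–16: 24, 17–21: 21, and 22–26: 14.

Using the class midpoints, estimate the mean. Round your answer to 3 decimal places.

Midpoints: 4, 9, 14, 19, 24
Σfm = 10×4 + 17×9 + 24×14 + 21×19 + 14×24 = 1264
n = Σf = 86
Mean = 1264 / 86 = 14.6977

14.698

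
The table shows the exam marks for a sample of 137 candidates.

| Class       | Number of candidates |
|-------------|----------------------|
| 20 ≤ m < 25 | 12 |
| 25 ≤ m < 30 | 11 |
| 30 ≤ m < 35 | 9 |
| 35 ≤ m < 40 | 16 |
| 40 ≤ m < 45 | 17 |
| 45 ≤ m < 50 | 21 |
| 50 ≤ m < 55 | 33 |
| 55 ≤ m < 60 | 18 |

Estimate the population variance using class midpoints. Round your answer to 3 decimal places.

119.173

Midpoints: 22.5, 27.5, 32.5, 37.5, 42.5, 47.5, 52.5, 57.5
n = 137, Σfm = 5952.5, mean = 43.4489
Σfm² = 274956.25
Σf(m − x̄)² = Σfm² − (Σfm)²/n = 274956.25 − 5952.5²/137 = 16326.6423
Population variance = 16326.6423 / 137 = 119.1726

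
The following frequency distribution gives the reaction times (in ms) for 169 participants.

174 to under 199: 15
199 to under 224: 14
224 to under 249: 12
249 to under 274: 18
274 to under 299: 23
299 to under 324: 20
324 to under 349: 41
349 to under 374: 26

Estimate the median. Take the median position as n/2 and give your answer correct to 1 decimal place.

302.1

Cumulative frequencies: 15, 29, 41, 59, 82, 102, 143, 169
n = 169; position = n/2 = 84.5.
This falls in the class 299 to under 324: L = 299, F = 82, f = 20, h = 25.
Median ≈ 299 + ((84.5 − 82) / 20) × 25 = 302.1250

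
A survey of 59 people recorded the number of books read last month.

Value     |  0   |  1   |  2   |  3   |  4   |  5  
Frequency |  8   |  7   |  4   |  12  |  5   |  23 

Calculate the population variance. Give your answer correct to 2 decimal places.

Values: 0, 1, 2, 3, 4, 5
n = 59, Σfx = 186, mean = 3.1525
Σfx² = 786
Σf(x − x̄)² = Σfx² − (Σfx)²/n = 786 − 186²/59 = 199.6271
Population variance = 199.6271 / 59 = 3.3835

3.38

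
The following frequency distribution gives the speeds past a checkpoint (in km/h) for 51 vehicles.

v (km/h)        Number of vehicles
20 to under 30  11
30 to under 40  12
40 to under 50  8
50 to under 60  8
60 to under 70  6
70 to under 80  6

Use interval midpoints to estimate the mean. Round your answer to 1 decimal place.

Midpoints: 25, 35, 45, 55, 65, 75
Σfm = 11×25 + 12×35 + 8×45 + 8×55 + 6×65 + 6×75 = 2335
n = Σf = 51
Mean = 2335 / 51 = 45.7843

45.8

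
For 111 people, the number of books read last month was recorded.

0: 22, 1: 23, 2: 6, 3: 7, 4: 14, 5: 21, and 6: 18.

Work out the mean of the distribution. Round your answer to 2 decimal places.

2.93

Values: 0, 1, 2, 3, 4, 5, 6
Σfx = 22×0 + 23×1 + 6×2 + 7×3 + 14×4 + 21×5 + 18×6 = 325
n = Σf = 111
Mean = 325 / 111 = 2.9279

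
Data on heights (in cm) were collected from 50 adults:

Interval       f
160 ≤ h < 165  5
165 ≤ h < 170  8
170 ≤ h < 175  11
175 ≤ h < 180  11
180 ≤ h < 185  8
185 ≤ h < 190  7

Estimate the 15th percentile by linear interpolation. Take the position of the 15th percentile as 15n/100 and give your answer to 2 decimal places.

166.56

Cumulative frequencies: 5, 13, 24, 35, 43, 50
n = 50; position = 15n/100 = 7.5.
This falls in the class 165 ≤ h < 170: L = 165, F = 5, f = 8, h = 5.
15th percentile ≈ 165 + ((7.5 − 5) / 8) × 5 = 166.5625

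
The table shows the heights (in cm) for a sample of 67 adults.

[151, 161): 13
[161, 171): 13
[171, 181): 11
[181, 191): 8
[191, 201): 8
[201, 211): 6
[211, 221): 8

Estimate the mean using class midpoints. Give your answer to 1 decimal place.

181.2

Midpoints: 156, 166, 176, 186, 196, 206, 216
Σfm = 13×156 + 13×166 + 11×176 + 8×186 + 8×196 + 6×206 + 8×216 = 12142
n = Σf = 67
Mean = 12142 / 67 = 181.2239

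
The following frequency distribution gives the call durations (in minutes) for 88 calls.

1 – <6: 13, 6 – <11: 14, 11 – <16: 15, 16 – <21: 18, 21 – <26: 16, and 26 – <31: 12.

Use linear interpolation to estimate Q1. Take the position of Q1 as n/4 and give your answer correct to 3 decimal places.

9.214

Cumulative frequencies: 13, 27, 42, 60, 76, 88
n = 88; position = n/4 = 22.
This falls in the class 6 – <11: L = 6, F = 13, f = 14, h = 5.
Lower quartile ≈ 6 + ((22 − 13) / 14) × 5 = 9.2143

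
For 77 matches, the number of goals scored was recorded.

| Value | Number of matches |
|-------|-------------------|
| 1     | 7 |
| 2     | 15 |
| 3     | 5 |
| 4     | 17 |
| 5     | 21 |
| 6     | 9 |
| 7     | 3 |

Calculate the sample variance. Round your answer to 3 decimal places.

2.779

Values: 1, 2, 3, 4, 5, 6, 7
n = 77, Σfx = 300, mean = 3.8961
Σfx² = 1380
Σf(x − x̄)² = Σfx² − (Σfx)²/n = 1380 − 300²/77 = 211.1688
Sample variance = 211.1688 / 76 = 2.7785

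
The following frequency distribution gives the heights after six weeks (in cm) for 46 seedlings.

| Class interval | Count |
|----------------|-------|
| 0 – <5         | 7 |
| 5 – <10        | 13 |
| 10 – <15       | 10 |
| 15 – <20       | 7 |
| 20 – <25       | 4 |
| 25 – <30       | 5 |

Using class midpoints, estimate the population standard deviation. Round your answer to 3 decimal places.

7.690

Midpoints: 2.5, 7.5, 12.5, 17.5, 22.5, 27.5
n = 46, Σfm = 590, mean = 12.8261
Σfm² = 10287.5
Σf(m − x̄)² = Σfm² − (Σfm)²/n = 10287.5 − 590²/46 = 2720.1087
Population variance = 2720.1087 / 46 = 59.1328
Standard deviation = √59.1328 = 7.6898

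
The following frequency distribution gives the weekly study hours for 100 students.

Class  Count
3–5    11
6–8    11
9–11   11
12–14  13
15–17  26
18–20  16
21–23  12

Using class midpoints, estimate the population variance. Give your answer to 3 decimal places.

30.974

Midpoints: 4, 7, 10, 13, 16, 19, 22
n = 100, Σfm = 1384, mean = 13.8400
Σfm² = 22252
Σf(m − x̄)² = Σfm² − (Σfm)²/n = 22252 − 1384²/100 = 3097.4400
Population variance = 3097.4400 / 100 = 30.9744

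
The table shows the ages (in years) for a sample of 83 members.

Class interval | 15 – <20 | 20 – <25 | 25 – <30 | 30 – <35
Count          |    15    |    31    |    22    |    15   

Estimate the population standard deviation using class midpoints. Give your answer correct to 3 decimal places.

4.924

Midpoints: 17.5, 22.5, 27.5, 32.5
n = 83, Σfm = 2052.5, mean = 24.7289
Σfm² = 52768.75
Σf(m − x̄)² = Σfm² − (Σfm)²/n = 52768.75 − 2052.5²/83 = 2012.6506
Population variance = 2012.6506 / 83 = 24.2488
Standard deviation = √24.2488 = 4.9243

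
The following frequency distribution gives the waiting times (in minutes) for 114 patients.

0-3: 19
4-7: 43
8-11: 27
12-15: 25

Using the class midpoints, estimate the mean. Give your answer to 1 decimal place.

Midpoints: 1.5, 5.5, 9.5, 13.5
Σfm = 19×1.5 + 43×5.5 + 27×9.5 + 25×13.5 = 859
n = Σf = 114
Mean = 859 / 114 = 7.5351

7.5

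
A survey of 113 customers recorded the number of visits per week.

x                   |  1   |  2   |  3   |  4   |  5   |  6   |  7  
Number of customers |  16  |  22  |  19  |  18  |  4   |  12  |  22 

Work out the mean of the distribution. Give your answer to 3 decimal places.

Values: 1, 2, 3, 4, 5, 6, 7
Σfx = 16×1 + 22×2 + 19×3 + 18×4 + 4×5 + 12×6 + 22×7 = 435
n = Σf = 113
Mean = 435 / 113 = 3.8496

3.850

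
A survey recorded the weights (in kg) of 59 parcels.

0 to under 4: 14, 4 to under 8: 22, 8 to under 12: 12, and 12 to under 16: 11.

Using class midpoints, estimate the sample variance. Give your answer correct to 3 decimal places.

17.440

Midpoints: 2, 6, 10, 14
n = 59, Σfm = 434, mean = 7.3559
Σfm² = 4204
Σf(m − x̄)² = Σfm² − (Σfm)²/n = 4204 − 434²/59 = 1011.5254
Sample variance = 1011.5254 / 58 = 17.4401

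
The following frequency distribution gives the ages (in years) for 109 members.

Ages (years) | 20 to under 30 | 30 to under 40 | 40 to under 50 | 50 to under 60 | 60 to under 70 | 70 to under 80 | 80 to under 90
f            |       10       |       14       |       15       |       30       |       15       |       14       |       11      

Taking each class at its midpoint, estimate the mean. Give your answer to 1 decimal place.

Midpoints: 25, 35, 45, 55, 65, 75, 85
Σfm = 10×25 + 14×35 + 15×45 + 30×55 + 15×65 + 14×75 + 11×85 = 6025
n = Σf = 109
Mean = 6025 / 109 = 55.2752

55.3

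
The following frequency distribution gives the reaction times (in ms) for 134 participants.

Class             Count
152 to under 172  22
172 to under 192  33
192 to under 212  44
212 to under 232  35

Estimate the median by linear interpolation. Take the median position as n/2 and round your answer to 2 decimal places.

Cumulative frequencies: 22, 55, 99, 134
n = 134; position = n/2 = 67.
This falls in the class 192 to under 212: L = 192, F = 55, f = 44, h = 20.
Median ≈ 192 + ((67 − 55) / 44) × 20 = 197.4545

197.45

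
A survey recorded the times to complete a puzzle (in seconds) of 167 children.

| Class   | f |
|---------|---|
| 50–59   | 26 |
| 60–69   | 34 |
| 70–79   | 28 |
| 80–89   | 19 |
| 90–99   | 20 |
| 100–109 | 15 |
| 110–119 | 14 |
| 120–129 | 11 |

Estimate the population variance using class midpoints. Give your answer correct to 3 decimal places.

461.888

Midpoints: 54.5, 64.5, 74.5, 84.5, 94.5, 104.5, 114.5, 124.5
n = 167, Σfm = 13731.5, mean = 82.2246
Σfm² = 1206201.75
Σf(m − x̄)² = Σfm² − (Σfm)²/n = 1206201.75 − 13731.5²/167 = 77135.3293
Population variance = 77135.3293 / 167 = 461.8882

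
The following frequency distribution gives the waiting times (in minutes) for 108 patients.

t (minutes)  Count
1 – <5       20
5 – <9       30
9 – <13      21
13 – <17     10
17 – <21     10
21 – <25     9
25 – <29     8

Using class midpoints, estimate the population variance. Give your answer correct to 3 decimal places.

Midpoints: 3, 7, 11, 15, 19, 23, 27
n = 108, Σfm = 1264, mean = 11.7037
Σfm² = 20644
Σf(m − x̄)² = Σfm² − (Σfm)²/n = 20644 − 1264²/108 = 5850.5185
Population variance = 5850.5185 / 108 = 54.1715

54.171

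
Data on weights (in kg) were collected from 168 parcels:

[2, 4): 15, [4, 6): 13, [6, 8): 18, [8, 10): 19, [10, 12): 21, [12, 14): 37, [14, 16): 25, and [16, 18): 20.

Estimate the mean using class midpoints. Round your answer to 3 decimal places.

Midpoints: 3, 5, 7, 9, 11, 13, 15, 17
Σfm = 15×3 + 13×5 + 18×7 + 19×9 + 21×11 + 37×13 + 25×15 + 20×17 = 1834
n = Σf = 168
Mean = 1834 / 168 = 10.9167

10.917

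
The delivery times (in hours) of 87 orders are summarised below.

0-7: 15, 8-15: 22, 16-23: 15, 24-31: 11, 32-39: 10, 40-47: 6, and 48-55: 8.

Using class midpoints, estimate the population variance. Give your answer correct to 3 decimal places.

Midpoints: 3.5, 11.5, 19.5, 27.5, 35.5, 43.5, 51.5
n = 87, Σfm = 1928.5, mean = 22.1667
Σfm² = 62289.75
Σf(m − x̄)² = Σfm² − (Σfm)²/n = 62289.75 − 1928.5²/87 = 19541.3333
Population variance = 19541.3333 / 87 = 224.6130

224.613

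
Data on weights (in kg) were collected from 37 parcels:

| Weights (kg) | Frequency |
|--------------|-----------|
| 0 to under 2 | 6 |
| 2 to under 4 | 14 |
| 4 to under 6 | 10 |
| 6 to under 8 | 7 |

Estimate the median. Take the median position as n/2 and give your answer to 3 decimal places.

Cumulative frequencies: 6, 20, 30, 37
n = 37; position = n/2 = 18.5.
This falls in the class 2 to under 4: L = 2, F = 6, f = 14, h = 2.
Median ≈ 2 + ((18.5 − 6) / 14) × 2 = 3.7857

3.786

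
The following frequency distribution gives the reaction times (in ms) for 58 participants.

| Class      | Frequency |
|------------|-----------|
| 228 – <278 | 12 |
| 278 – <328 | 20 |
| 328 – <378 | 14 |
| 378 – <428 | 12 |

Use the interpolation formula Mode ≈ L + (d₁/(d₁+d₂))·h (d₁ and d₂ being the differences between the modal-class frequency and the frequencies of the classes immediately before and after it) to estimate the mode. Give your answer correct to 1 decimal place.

Modal class: 278 – <328 (highest frequency 20).
d₁ = 20 − 12 = 8, d₂ = 20 − 14 = 6
Mode ≈ 278 + (8/(8+6)) × 50 = 278 + 28.5714 = 306.5714

306.6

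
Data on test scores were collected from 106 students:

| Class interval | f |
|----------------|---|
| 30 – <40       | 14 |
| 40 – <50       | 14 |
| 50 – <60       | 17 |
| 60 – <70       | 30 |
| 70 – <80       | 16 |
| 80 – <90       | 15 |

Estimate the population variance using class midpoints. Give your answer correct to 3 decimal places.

244.473

Midpoints: 35, 45, 55, 65, 75, 85
n = 106, Σfm = 6480, mean = 61.1321
Σfm² = 422050
Σf(m − x̄)² = Σfm² − (Σfm)²/n = 422050 − 6480²/106 = 25914.1509
Population variance = 25914.1509 / 106 = 244.4731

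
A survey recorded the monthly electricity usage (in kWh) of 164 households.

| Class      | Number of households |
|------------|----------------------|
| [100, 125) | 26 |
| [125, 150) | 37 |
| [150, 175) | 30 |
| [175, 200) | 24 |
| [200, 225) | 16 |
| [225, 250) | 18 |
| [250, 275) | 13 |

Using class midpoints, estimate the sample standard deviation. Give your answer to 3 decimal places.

46.607

Midpoints: 112.5, 137.5, 162.5, 187.5, 212.5, 237.5, 262.5
n = 164, Σfm = 28475, mean = 173.6280
Σfm² = 5298125
Σf(m − x̄)² = Σfm² − (Σfm)²/n = 5298125 − 28475²/164 = 354066.3110
Sample variance = 354066.3110 / 163 = 2172.1860
Standard deviation = √2172.1860 = 46.6067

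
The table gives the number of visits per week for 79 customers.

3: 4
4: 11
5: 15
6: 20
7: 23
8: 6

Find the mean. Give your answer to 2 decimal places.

5.82

Values: 3, 4, 5, 6, 7, 8
Σfx = 4×3 + 11×4 + 15×5 + 20×6 + 23×7 + 6×8 = 460
n = Σf = 79
Mean = 460 / 79 = 5.8228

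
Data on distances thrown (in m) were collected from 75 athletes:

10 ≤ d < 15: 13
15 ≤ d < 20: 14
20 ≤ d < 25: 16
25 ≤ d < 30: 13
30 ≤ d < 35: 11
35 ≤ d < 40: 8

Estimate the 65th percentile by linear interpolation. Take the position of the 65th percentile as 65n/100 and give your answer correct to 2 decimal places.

27.21

Cumulative frequencies: 13, 27, 43, 56, 67, 75
n = 75; position = 65n/100 = 48.75.
This falls in the class 25 ≤ d < 30: L = 25, F = 43, f = 13, h = 5.
65th percentile ≈ 25 + ((48.75 − 43) / 13) × 5 = 27.2115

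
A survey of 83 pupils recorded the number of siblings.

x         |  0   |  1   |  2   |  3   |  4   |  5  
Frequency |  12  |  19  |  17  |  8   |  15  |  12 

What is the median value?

2

Cumulative frequencies: 12, 31, 48, 56, 71, 83
n = 83, so the median is the value in position (n+1)/2 = 42.
Position 42 falls at value 2.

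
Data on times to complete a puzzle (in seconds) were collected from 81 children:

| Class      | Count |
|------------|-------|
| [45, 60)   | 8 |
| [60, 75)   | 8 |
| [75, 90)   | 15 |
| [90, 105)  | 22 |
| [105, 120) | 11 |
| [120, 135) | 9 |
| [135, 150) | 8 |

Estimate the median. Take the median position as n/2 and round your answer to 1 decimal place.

Cumulative frequencies: 8, 16, 31, 53, 64, 73, 81
n = 81; position = n/2 = 40.5.
This falls in the class [90, 105): L = 90, F = 31, f = 22, h = 15.
Median ≈ 90 + ((40.5 − 31) / 22) × 15 = 96.4773

96.5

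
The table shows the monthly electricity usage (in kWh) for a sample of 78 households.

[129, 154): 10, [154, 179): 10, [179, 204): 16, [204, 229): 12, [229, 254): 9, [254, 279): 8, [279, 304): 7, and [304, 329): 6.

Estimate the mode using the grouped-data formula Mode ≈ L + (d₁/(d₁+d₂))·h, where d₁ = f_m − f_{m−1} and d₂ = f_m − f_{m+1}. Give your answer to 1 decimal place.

194.0

Modal class: [179, 204) (highest frequency 16).
d₁ = 16 − 10 = 6, d₂ = 16 − 12 = 4
Mode ≈ 179 + (6/(6+4)) × 25 = 179 + 15.0000 = 194.0000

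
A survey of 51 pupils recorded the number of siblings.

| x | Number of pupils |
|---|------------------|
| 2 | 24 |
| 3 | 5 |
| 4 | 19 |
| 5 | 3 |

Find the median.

Cumulative frequencies: 24, 29, 48, 51
n = 51, so the median is the value in position (n+1)/2 = 26.
Position 26 falls at value 3.

3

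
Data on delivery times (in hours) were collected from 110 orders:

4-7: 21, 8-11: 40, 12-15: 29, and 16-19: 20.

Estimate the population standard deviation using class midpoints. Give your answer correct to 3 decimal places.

3.983

Midpoints: 5.5, 9.5, 13.5, 17.5
n = 110, Σfm = 1237, mean = 11.2455
Σfm² = 15655.5
Σf(m − x̄)² = Σfm² − (Σfm)²/n = 15655.5 − 1237²/110 = 1744.8727
Population variance = 1744.8727 / 110 = 15.8625
Standard deviation = √15.8625 = 3.9828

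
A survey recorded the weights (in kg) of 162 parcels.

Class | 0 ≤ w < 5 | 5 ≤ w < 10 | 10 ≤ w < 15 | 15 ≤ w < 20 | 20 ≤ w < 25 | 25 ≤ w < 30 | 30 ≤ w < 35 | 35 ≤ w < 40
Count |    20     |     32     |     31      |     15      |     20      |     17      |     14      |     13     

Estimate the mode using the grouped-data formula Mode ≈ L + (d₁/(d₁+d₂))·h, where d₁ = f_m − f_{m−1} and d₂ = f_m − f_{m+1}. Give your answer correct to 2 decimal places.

9.62

Modal class: 5 ≤ w < 10 (highest frequency 32).
d₁ = 32 − 20 = 12, d₂ = 32 − 31 = 1
Mode ≈ 5 + (12/(12+1)) × 5 = 5 + 4.6154 = 9.6154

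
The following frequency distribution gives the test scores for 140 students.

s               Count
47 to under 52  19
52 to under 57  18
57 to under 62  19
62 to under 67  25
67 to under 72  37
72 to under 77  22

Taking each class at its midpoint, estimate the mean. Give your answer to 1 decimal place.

Midpoints: 49.5, 54.5, 59.5, 64.5, 69.5, 74.5
Σfm = 19×49.5 + 18×54.5 + 19×59.5 + 25×64.5 + 37×69.5 + 22×74.5 = 8875
n = Σf = 140
Mean = 8875 / 140 = 63.3929

63.4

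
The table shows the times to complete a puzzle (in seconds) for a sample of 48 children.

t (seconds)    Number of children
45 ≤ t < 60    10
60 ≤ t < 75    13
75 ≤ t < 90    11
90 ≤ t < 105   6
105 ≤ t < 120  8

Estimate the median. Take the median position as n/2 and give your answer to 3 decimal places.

76.364

Cumulative frequencies: 10, 23, 34, 40, 48
n = 48; position = n/2 = 24.
This falls in the class 75 ≤ t < 90: L = 75, F = 23, f = 11, h = 15.
Median ≈ 75 + ((24 − 23) / 11) × 15 = 76.3636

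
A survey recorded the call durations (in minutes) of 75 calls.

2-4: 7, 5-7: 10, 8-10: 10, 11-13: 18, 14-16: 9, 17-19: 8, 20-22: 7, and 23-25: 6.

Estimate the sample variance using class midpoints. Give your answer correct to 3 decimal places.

37.482

Midpoints: 3, 6, 9, 12, 15, 18, 21, 24
n = 75, Σfm = 957, mean = 12.7600
Σfm² = 14985
Σf(m − x̄)² = Σfm² − (Σfm)²/n = 14985 − 957²/75 = 2773.6800
Sample variance = 2773.6800 / 74 = 37.4822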